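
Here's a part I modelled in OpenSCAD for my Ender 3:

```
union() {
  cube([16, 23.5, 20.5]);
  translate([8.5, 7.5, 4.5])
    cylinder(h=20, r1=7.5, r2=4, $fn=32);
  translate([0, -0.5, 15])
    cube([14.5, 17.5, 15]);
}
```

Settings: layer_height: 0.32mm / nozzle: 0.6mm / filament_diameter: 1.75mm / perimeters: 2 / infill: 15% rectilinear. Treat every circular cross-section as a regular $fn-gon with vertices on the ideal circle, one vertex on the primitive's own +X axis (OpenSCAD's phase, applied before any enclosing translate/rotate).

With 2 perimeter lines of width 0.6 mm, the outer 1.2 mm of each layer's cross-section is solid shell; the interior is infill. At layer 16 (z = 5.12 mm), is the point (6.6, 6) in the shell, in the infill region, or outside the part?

infill

At z = 5.12 mm: the 16×23.5 cube contributes its full rectangle; the cone at (8.5, 7.5) contributes a regular 32-gon of circumradius 7.391 (interpolated between r1=7.5 and r2=4 at t=0.031); the cube at (0, -0.5) is not intersected at this z (z outside [15, 30]); Combining (union): the cone at (8.5, 7.5) lies entirely inside the 16×23.5 cube, so the union is just the 16×23.5 cube — 1 connected region. Overall, the cross-section is a single solid region. The nearest boundary edge runs (16.00, 0.00)→(0.00, 0.00); distance from the point to it = 6.00 mm. The point is inside the cross-section and 6.00 mm from the nearest boundary — more than the 1.2 mm shell width (2 × 0.6), so it's in the infill interior.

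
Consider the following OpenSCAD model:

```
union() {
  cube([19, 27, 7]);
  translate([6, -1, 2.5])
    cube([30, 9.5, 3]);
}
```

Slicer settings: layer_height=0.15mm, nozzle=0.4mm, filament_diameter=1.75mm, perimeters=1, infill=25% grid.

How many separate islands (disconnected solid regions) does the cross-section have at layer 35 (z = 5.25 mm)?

At z = 5.25 mm: the 19×27 cube contributes its full rectangle; the cube at (6, -1) (footprint 30×9.5) is included at this height; Merging all regions: the regions partially overlap (shared area 110.50 mm²), so overlapping operands fuse into one piece — 1 connected region. Overall, the cross-section is a single solid region. Island count = 1.

1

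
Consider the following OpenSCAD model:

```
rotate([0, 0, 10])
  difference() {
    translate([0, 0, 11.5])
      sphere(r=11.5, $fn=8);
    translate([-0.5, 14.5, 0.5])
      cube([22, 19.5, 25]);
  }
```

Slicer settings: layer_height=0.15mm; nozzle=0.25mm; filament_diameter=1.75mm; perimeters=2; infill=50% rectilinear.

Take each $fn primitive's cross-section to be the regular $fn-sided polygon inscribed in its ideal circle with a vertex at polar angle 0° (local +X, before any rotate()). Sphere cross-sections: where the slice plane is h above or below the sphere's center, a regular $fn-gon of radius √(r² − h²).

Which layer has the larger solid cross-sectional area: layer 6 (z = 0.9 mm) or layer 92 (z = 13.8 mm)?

layer 92 (z = 13.8 mm)

Layer 6 (z = 0.9): the sphere: section is a regular 8-gon, circumradius = √(r²−h²) = √(11.5²−10.6²) = 4.460 (area = (8/2)·4.460²·sin(360°/8) = 56.26 mm²); the cube at (-0.5, 14.5) (footprint 22×19.5) is included at this height (area 429.00 mm²); After the difference (first − rest): starting from the r=11.5 sphere (56.26 mm²), the 22×19.5 cube at (-0.5, 14.5) misses the remaining region (no effect) — area = 56.26 mm²; (rotated 10° about Z; rotation is an isometry so areas/perimeters/island counts are preserved). So its area = 56.26 mm². Layer 92 (z = 13.8): the r=11.5 sphere contributes a regular 8-gon of circumradius √(11.5²−2.3²) = 11.268 (area = (8/2)·11.268²·sin(360°/8) = 359.10 mm²); the 22×19.5 cube at (-0.5, 14.5) contributes its full rectangle (area 429.00 mm²); After the difference (first − rest): starting from the r=11.5 sphere (359.10 mm²), the 22×19.5 cube at (-0.5, 14.5) misses the remaining region (no effect) — area = 359.10 mm²; (whole slice rotated 10° about Z — lengths, areas and connectivity unchanged). So its area = 359.10 mm². Layer 92 is larger (359.10 vs 56.26 mm²).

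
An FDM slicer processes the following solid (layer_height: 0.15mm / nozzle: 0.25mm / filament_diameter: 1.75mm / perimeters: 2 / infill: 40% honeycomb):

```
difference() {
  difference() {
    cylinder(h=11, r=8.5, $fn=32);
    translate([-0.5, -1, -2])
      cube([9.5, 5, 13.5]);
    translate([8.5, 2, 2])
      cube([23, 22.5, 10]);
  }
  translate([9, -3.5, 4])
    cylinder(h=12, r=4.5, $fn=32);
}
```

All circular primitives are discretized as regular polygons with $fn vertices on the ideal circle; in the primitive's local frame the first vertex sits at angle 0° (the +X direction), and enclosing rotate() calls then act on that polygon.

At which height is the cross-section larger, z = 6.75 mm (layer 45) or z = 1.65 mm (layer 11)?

Layer 45 (z = 6.75): the r=8.5 cylinder gives a regular 32-gon of circumradius 8.5 (constant along its height) (area = (32/2)·8.500²·sin(360°/32) = 225.52 mm²); the 9.5×5 cube at (-0.5, -1) contributes its full rectangle (area 47.50 mm²); the cube at (8.5, 2) is present — its section is the full 23×22.5 rectangle (area 517.50 mm²); Subtracting the remaining from the first: starting from the r=8.5 cylinder (225.52 mm²), the 9.5×5 cube at (-0.5, -1) partially overlaps it — only the 43.54 mm² overlap (of its 47.50 mm²) is removed, clipping the outline; the 23×22.5 cube at (8.5, 2) misses the remaining region (no effect) — area = 181.99 mm²; the r=4.5 cylinder at (9, -3.5) contributes a regular 32-gon of circumradius 4.5 (area = (32/2)·4.500²·sin(360°/32) = 63.21 mm²); After the difference (first − rest): starting from that combined region (181.99 mm²), the r=4.5 cylinder at (9, -3.5) partially overlaps it — only the 14.09 mm² overlap (of its 63.21 mm²) is removed, clipping the outline — area = 167.90 mm². So its area = 167.90 mm². Layer 11 (z = 1.65): the cylinder: section is a regular 32-gon, circumradius r=8.5 (area = (32/2)·8.500²·sin(360°/32) = 225.52 mm²); the cube at (-0.5, -1) (footprint 9.5×5) is included at this height (area 47.50 mm²); the cube at (8.5, 2) does not reach this height (z outside [2, 12]); Taking the first minus the rest: starting from the r=8.5 cylinder (225.52 mm²), the 9.5×5 cube at (-0.5, -1) partially overlaps it — only the 43.54 mm² overlap (of its 47.50 mm²) is removed, clipping the outline — area = 181.99 mm²; the cylinder at (9, -3.5) does not reach this height (z outside [4, 16]); Taking the first minus the rest: none of the subtracted shapes is present at this height, so that combined region is unchanged — area = 181.99 mm². So its area = 181.99 mm². Layer 11 is larger (181.99 vs 167.90 mm²).

layer 11 (z = 1.65 mm)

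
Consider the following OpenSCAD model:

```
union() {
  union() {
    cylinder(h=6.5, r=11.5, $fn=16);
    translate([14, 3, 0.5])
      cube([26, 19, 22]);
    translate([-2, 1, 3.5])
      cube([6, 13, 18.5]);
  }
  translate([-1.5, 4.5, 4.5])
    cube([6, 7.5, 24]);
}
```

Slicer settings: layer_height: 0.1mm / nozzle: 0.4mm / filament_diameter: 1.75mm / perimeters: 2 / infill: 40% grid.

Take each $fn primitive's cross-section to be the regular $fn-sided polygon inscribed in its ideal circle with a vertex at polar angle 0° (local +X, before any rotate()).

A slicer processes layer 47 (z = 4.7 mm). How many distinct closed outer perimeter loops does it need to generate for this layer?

At z = 4.7 mm: the r=11.5 cylinder gives a regular 16-gon of circumradius 11.5 (constant along its height); the cube at (14, 3) (footprint 26×19) is included at this height; the cube at (-2, 1) is present — its section is the full 6×13 rectangle; Combining (union): the regions partially overlap (shared area 61.01 mm²), so overlapping operands fuse into one piece — 2 connected regions; the cube at (-1.5, 4.5) (footprint 6×7.5) is included at this height; Merging all regions: the regions partially overlap (shared area 44.33 mm²), so overlapping operands fuse into one piece — 2 connected regions. The result has 2 disconnected regions.

2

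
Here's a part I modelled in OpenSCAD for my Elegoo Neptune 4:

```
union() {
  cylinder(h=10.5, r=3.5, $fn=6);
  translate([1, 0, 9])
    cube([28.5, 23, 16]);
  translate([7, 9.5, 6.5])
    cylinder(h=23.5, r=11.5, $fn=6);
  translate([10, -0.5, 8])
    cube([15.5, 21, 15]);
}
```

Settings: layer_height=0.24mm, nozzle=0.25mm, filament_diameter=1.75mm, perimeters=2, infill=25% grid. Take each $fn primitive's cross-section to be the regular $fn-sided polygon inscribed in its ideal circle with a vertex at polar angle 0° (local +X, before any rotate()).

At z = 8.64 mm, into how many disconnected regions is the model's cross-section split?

At z = 8.64 mm: the r=3.5 cylinder gives a regular 6-gon of circumradius 3.5 (constant along its height); the cube at (1, 0) does not reach this height (z outside [9, 25]); the r=11.5 cylinder at (7, 9.5) contributes a regular 6-gon of circumradius 11.5; the cube at (10, -0.5) (footprint 15.5×21) is included at this height; Merging all regions: the regions partially overlap (shared area 120.70 mm²), so overlapping operands fuse into one piece — 1 connected region. The result has 1 disconnected region.

1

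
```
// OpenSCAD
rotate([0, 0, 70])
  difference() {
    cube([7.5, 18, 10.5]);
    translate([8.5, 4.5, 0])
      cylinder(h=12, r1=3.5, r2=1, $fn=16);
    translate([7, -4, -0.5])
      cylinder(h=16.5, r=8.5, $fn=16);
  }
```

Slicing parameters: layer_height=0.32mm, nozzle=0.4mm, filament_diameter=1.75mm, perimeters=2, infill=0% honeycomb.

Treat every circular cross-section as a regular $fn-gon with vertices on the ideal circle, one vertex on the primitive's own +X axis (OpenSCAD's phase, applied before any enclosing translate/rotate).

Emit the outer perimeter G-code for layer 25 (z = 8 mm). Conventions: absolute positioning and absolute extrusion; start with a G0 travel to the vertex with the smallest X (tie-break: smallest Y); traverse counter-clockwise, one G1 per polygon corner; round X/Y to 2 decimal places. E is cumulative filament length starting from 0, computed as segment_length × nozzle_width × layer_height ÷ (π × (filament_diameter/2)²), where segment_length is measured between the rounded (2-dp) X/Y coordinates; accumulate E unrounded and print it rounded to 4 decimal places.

At z = 8 mm: the cube (footprint 7.5×18) is included at this height; the cone at (8.5, 4.5): at t=0.667 of its height the radius interpolates to r₁+(r₂−r₁)t = 1.833, giving a regular 16-gon of that circumradius; the r=8.5 cylinder at (7, -4) gives a regular 16-gon of circumradius 8.5 (constant along its height); After the difference (first − rest): starting from the 7.5×18 cube, the cone at (8.5, 4.5) partially overlaps it — only the 1.72 mm² overlap (of its 10.29 mm²) is removed, clipping the outline; the r=8.5 cylinder at (7, -4) partially overlaps it — only the 24.33 mm² overlap (of its 221.19 mm²) is removed, clipping the outline — 1 connected region; (whole slice rotated 70° about Z — lengths, areas and connectivity unchanged). The outline is a single polygon with 10 vertices. Extrusion per mm of travel: 0.4 × 0.32 / (π × 0.875²) = 0.053216. Accumulating E over each segment gives final E = 2.4960.

G0 X-16.91 Y6.16 Z8.00
G1 X-0.50 Y0.18 E0.9295
G1 X-1.55 Y1.62 E1.0243
G1 X-2.34 Y4.84 E1.2007
G1 X-1.88 Y7.79 E1.3596
G1 X-1.95 Y7.80 E1.3634
G1 X-2.56 Y8.17 E1.4013
G1 X-2.98 Y8.75 E1.4395
G1 X-3.07 Y9.10 E1.4587
G1 X-14.35 Y13.20 E2.0974
G1 X-16.91 Y6.16 E2.4960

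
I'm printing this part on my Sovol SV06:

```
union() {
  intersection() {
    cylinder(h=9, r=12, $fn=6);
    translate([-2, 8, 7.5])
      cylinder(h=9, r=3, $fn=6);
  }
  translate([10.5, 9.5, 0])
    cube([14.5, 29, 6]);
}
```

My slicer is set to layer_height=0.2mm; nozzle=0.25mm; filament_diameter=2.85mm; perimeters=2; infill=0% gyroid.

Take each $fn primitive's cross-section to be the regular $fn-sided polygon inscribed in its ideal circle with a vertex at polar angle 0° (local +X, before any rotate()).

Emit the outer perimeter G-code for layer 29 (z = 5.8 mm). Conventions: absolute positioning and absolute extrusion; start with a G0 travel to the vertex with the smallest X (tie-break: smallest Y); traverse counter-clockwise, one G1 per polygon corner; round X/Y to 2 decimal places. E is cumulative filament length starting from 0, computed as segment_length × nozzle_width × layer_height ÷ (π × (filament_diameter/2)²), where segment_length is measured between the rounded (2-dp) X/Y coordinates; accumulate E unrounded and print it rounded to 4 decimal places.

G0 X10.50 Y9.50 Z5.80
G1 X25.00 Y9.50 E0.1136
G1 X25.00 Y38.50 E0.3409
G1 X10.50 Y38.50 E0.4546
G1 X10.50 Y9.50 E0.6819

At z = 5.8 mm: the r=12 cylinder contributes a regular 6-gon of circumradius 12; the cylinder at (-2, 8) is not intersected at this z (z outside [7.5, 16.5]); After intersecting: at least one operand is absent at this height, so nothing remains; the cube at (10.5, 9.5) is present — its section is the full 14.5×29 rectangle; Merging all regions: only the 14.5×29 cube at (10.5, 9.5) is present, so the union is just that shape — 1 connected region. The outline is a single polygon with 4 vertices. Extrusion per mm of travel: 0.25 × 0.2 / (π × 1.425²) = 0.007838. Accumulating E over each segment gives final E = 0.6819.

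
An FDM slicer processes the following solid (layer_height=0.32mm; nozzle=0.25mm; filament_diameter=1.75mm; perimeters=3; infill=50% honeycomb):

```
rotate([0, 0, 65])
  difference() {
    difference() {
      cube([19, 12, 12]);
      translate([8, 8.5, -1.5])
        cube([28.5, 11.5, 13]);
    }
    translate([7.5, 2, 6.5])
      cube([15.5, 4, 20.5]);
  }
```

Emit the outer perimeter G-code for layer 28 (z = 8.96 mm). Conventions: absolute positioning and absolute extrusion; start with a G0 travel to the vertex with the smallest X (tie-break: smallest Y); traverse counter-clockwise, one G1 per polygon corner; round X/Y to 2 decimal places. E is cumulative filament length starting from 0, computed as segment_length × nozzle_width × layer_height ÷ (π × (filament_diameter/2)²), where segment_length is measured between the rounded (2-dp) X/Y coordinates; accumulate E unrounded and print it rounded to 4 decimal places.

At z = 8.96 mm: the cube is present — its section is the full 19×12 rectangle; the 28.5×11.5 cube at (8, 8.5) contributes its full rectangle; Subtracting the remaining from the first: starting from the 19×12 cube, the 28.5×11.5 cube at (8, 8.5) partially overlaps it — only the 38.50 mm² overlap (of its 327.75 mm²) is removed, clipping the outline — 1 connected region; the cube at (7.5, 2) (footprint 15.5×4) is included at this height; Taking the first minus the rest: starting from the result so far, the 15.5×4 cube at (7.5, 2) partially overlaps it — only the 46.00 mm² overlap (of its 62.00 mm²) is removed, clipping the outline — 1 connected region; (rotated 65° about Z; rotation is an isometry so areas/perimeters/island counts are preserved). The outline is a single polygon with 10 vertices. Extrusion per mm of travel: 0.25 × 0.32 / (π × 0.875²) = 0.033260. Accumulating E over each segment gives final E = 2.8276.

G0 X-10.88 Y5.07 Z8.96
G1 X0.00 Y0.00 E0.3992
G1 X8.03 Y17.22 E1.0312
G1 X6.22 Y18.07 E1.0977
G1 X1.36 Y7.64 E1.4804
G1 X-2.27 Y9.33 E1.6136
G1 X2.59 Y19.76 E1.9963
G1 X0.33 Y20.81 E2.0792
G1 X-4.32 Y10.84 E2.4451
G1 X-7.49 Y12.32 E2.5614
G1 X-10.88 Y5.07 E2.8276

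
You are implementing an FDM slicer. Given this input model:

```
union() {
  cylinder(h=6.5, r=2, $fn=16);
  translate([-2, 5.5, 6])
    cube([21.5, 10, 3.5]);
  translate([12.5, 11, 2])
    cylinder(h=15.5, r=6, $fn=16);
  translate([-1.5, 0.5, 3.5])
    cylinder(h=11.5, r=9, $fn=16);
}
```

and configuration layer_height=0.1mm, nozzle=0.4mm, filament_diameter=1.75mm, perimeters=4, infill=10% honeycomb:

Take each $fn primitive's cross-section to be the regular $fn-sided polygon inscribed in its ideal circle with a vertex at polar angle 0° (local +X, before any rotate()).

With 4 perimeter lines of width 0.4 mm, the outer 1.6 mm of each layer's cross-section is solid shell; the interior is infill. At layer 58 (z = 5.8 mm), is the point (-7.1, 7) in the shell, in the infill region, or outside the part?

At z = 5.8 mm: the r=2 cylinder contributes a regular 16-gon of circumradius 2; the cube at (-2, 5.5) does not reach this height (z outside [6, 9.5]); the r=6 cylinder at (12.5, 11) gives a regular 16-gon of circumradius 6 (constant along its height); the r=9 cylinder at (-1.5, 0.5) contributes a regular 16-gon of circumradius 9; Taking the union: the regions partially overlap (shared area 12.25 mm²), so overlapping operands fuse into one piece — 2 connected regions. Overall, the cross-section has 2 separate islands. The nearest boundary edge runs (-7.86, 6.86)→(-4.94, 8.81); distance from the point to it = 0.31 mm. (Shell/infill is judged within the island containing the point — the largest one.) The point is inside the cross-section, 0.31 mm from the nearest boundary — within the 1.6 mm shell band (4 × 0.4).

shell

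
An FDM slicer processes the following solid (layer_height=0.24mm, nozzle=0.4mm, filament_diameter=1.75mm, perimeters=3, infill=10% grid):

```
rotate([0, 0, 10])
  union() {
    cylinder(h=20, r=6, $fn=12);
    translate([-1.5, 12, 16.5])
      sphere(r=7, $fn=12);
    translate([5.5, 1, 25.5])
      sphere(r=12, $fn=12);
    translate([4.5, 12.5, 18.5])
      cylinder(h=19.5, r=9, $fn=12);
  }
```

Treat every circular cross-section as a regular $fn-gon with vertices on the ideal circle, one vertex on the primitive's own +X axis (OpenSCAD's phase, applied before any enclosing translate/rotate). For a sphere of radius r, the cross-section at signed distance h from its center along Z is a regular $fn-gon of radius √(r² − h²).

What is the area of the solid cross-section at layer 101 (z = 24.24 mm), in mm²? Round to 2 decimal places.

566.43 mm²

At z = 24.24 mm: the cylinder is absent (z outside [0, 20]); the sphere at (-1.5, 12) is absent (|z−center|=7.740 > r=7); the sphere at (5.5, 1): section is a regular 12-gon, circumradius = √(r²−h²) = √(12²−1.26²) = 11.934 (area = (12/2)·11.934²·sin(360°/12) = 427.24 mm²); the r=9 cylinder at (4.5, 12.5) gives a regular 12-gon of circumradius 9 (constant along its height) (area = (12/2)·9.000²·sin(360°/12) = 243.00 mm²); Taking the union: the regions partially overlap — summed areas 670.24 mm² minus the doubly-counted overlap 103.80 mm² gives 566.43 mm² — area = 566.43 mm²; (whole slice rotated 10° about Z — lengths, areas and connectivity unchanged). Overall, the cross-section is a single solid region. Net area = 566.43 mm².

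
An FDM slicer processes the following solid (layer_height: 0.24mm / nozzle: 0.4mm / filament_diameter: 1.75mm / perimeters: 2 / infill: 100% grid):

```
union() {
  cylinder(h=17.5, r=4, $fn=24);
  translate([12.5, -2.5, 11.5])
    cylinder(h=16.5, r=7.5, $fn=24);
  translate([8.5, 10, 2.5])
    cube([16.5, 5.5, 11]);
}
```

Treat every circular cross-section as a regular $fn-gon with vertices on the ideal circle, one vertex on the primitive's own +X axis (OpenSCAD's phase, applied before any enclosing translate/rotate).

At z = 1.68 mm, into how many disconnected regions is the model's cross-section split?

1

At z = 1.68 mm: the cylinder: section is a regular 24-gon, circumradius r=4; the cylinder at (12.5, -2.5) does not reach this height (z outside [11.5, 28]); the cube at (8.5, 10) does not reach this height (z outside [2.5, 13.5]); Merging all regions: only the r=4 cylinder is present, so the union is just that shape — 1 connected region. The result has 1 disconnected region.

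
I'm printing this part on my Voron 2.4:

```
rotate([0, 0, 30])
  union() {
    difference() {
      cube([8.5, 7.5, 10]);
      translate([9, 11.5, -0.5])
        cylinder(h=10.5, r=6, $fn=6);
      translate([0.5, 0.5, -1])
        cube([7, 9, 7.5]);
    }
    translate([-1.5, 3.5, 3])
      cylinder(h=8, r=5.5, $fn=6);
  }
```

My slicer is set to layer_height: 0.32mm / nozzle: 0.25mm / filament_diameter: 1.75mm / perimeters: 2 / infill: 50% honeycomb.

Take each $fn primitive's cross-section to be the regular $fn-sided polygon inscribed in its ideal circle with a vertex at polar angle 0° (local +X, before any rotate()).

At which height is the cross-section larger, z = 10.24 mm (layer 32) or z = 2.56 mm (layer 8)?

layer 32 (z = 10.24 mm)

Layer 32 (z = 10.24): the cube is absent (z outside [0, 10]); the cylinder at (9, 11.5) is absent (z outside [-0.5, 10]); the cube at (0.5, 0.5) is not intersected at this z (z outside [-1, 6.5]); After the difference (first − rest): the first operand is absent here, so nothing remains; the r=5.5 cylinder at (-1.5, 3.5) gives a regular 6-gon of circumradius 5.5 (constant along its height) (area = (6/2)·5.500²·sin(360°/6) = 78.59 mm²); Taking the union: only the r=5.5 cylinder at (-1.5, 3.5) is present, so the union is just that shape — area = 78.59 mm²; (whole slice rotated 30° about Z — lengths, areas and connectivity unchanged). So its area = 78.59 mm². Layer 8 (z = 2.56): the cube (footprint 8.5×7.5) is included at this height (area 63.75 mm²); the cylinder at (9, 11.5): section is a regular 6-gon, circumradius r=6 (area = (6/2)·6.000²·sin(360°/6) = 93.53 mm²); the cube at (0.5, 0.5) (footprint 7×9) is included at this height (area 63.00 mm²); Subtracting the remaining from the first: starting from the 8.5×7.5 cube (63.75 mm²), the r=6 cylinder at (9, 11.5) partially overlaps it — only the 3.40 mm² overlap (of its 93.53 mm²) is removed, clipping the outline; the 7×9 cube at (0.5, 0.5) partially overlaps it — only the 46.79 mm² overlap (of its 63.00 mm²) is removed, clipping the outline — area = 13.55 mm²; the cylinder at (-1.5, 3.5) is absent (z outside [3, 11]); Merging all regions: only that combined region is present, so the union is just that shape — area = 13.55 mm²; (whole slice rotated 30° about Z — lengths, areas and connectivity unchanged). So its area = 13.55 mm². Layer 32 is larger (78.59 vs 13.55 mm²).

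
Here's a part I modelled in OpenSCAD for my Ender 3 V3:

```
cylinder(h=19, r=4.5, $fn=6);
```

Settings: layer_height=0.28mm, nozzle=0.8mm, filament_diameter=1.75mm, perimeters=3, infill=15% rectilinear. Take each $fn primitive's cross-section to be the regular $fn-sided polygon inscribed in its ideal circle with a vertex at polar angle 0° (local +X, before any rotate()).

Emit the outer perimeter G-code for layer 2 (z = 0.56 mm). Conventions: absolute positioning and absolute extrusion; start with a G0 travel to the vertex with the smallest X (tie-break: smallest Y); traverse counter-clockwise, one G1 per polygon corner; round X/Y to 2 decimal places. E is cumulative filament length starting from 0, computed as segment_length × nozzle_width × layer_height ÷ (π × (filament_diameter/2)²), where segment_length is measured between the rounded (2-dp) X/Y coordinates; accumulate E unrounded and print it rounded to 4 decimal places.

At z = 0.56 mm: the r=4.5 cylinder gives a regular 6-gon of circumradius 4.5 (constant along its height). The outline is a single polygon with 6 vertices. Extrusion per mm of travel: 0.8 × 0.28 / (π × 0.875²) = 0.093128. Accumulating E over each segment gives final E = 2.5154.

G0 X-4.50 Y0.00 Z0.56
G1 X-2.25 Y-3.90 E0.4193
G1 X2.25 Y-3.90 E0.8384
G1 X4.50 Y0.00 E1.2577
G1 X2.25 Y3.90 E1.6770
G1 X-2.25 Y3.90 E2.0961
G1 X-4.50 Y0.00 E2.5154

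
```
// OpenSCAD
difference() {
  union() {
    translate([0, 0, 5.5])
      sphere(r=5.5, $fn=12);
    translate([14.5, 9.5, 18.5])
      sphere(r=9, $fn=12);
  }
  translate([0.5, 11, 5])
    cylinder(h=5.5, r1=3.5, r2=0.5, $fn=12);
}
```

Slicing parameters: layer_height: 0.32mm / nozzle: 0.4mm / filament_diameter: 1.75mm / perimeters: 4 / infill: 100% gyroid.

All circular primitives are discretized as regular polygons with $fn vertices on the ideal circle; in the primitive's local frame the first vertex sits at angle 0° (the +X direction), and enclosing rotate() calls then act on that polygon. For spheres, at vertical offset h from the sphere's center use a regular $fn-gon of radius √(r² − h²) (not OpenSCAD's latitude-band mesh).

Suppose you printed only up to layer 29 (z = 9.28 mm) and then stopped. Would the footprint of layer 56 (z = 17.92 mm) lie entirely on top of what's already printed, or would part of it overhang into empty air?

Compare the two slices. At z = 9.28: the sphere: section is a regular 12-gon, circumradius = √(r²−h²) = √(5.5²−3.78²) = 3.995 (area = (12/2)·3.995²·sin(360°/12) = 47.88 mm²); the sphere at (14.5, 9.5) is absent (|z−center|=9.220 > r=9); Merging all regions: only the r=5.5 sphere is present, so the union is just that shape — area = 47.88 mm²; the cone at (0.5, 11) contributes a regular 12-gon of circumradius 1.165 (interpolated between r1=3.5 and r2=0.5 at t=0.778) (area = (12/2)·1.165²·sin(360°/12) = 4.07 mm²); Taking the first minus the rest: starting from that combined region (47.88 mm²), the cone at (0.5, 11) misses the remaining region (no effect) — area = 47.88 mm². At z = 17.92: the sphere does not reach this height (|z−center|=12.420 > r=5.5); the r=9 sphere at (14.5, 9.5) contributes a regular 12-gon of circumradius √(9²−0.58²) = 8.981 (area = (12/2)·8.981²·sin(360°/12) = 241.99 mm²); Combining (union): only the r=9 sphere at (14.5, 9.5) is present, so the union is just that shape — area = 241.99 mm²; the cone at (0.5, 11) is absent (z outside [5, 10.5]); Subtracting the remaining from the first: none of the subtracted shapes is present at this height, so that combined region is unchanged — area = 241.99 mm². Checking containment: at z = 17.92 the cross-section extends beyond the z = 9.28 cross-section by about 241.99 mm².

part overhangs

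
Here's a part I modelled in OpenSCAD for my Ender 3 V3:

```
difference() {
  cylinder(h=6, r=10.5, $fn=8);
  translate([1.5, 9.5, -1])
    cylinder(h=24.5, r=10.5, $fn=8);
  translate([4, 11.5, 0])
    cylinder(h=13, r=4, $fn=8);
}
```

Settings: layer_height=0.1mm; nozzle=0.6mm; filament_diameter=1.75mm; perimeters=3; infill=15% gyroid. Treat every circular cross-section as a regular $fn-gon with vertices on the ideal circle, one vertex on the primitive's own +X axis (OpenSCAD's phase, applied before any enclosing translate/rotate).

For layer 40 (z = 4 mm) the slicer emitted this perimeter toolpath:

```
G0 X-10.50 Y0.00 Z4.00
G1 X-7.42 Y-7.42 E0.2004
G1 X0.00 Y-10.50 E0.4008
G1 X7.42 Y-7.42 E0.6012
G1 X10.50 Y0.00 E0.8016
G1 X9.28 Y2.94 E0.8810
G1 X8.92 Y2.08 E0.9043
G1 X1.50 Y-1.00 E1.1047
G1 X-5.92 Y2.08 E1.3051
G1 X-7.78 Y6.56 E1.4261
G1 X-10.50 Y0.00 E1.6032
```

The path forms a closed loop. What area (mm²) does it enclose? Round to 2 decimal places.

Apply the shoelace formula to the sequence of (X, Y) vertices; enclosed area = 183.49 mm².

183.49 mm²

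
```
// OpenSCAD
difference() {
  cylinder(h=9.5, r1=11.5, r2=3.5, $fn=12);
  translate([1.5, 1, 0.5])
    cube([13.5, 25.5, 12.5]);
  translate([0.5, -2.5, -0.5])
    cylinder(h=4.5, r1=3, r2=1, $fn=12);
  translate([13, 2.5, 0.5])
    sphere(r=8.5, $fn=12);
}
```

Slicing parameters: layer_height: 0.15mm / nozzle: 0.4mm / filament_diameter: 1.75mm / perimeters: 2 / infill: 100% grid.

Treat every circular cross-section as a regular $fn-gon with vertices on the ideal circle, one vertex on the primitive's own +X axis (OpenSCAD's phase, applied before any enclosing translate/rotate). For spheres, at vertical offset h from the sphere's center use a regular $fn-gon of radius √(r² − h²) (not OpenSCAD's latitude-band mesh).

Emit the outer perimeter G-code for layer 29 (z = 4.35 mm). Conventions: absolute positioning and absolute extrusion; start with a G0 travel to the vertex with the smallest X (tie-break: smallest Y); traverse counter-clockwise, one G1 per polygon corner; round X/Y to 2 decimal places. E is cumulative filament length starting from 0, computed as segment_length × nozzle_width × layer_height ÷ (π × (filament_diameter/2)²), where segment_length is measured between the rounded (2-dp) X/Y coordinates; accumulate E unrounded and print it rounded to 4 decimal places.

G0 X-7.84 Y0.00 Z4.35
G1 X-6.79 Y-3.92 E0.1012
G1 X-3.92 Y-6.79 E0.2025
G1 X0.00 Y-7.84 E0.3037
G1 X3.92 Y-6.79 E0.4049
G1 X6.79 Y-3.92 E0.5062
G1 X7.27 Y-2.12 E0.5527
G1 X6.44 Y-1.29 E0.5819
G1 X5.82 Y1.00 E0.6411
G1 X1.50 Y1.00 E0.7489
G1 X1.50 Y7.43 E0.9093
G1 X0.00 Y7.84 E0.9481
G1 X-3.92 Y6.79 E1.0493
G1 X-6.79 Y3.92 E1.1506
G1 X-7.84 Y0.00 E1.2518

At z = 4.35 mm: the cone (r1=11.5→r2=3.5) has section circumradius 7.837 here — a regular 12-gon; the cube at (1.5, 1) (footprint 13.5×25.5) is included at this height; the cone at (0.5, -2.5) is absent (z outside [-0.5, 4]); the sphere at (13, 2.5): section is a regular 12-gon, circumradius = √(r²−h²) = √(8.5²−3.85²) = 7.578; Subtracting the remaining from the first: starting from the cone, the 13.5×25.5 cube at (1.5, 1) partially overlaps it — only the 28.41 mm² overlap (of its 344.25 mm²) is removed, clipping the outline; the r=8.5 sphere at (13, 2.5) partially overlaps it — only the 3.99 mm² overlap (of its 172.28 mm²) is removed, clipping the outline — 1 connected region. The outline is a single polygon with 14 vertices. Extrusion per mm of travel: 0.4 × 0.15 / (π × 0.875²) = 0.024945. Accumulating E over each segment gives final E = 1.2518.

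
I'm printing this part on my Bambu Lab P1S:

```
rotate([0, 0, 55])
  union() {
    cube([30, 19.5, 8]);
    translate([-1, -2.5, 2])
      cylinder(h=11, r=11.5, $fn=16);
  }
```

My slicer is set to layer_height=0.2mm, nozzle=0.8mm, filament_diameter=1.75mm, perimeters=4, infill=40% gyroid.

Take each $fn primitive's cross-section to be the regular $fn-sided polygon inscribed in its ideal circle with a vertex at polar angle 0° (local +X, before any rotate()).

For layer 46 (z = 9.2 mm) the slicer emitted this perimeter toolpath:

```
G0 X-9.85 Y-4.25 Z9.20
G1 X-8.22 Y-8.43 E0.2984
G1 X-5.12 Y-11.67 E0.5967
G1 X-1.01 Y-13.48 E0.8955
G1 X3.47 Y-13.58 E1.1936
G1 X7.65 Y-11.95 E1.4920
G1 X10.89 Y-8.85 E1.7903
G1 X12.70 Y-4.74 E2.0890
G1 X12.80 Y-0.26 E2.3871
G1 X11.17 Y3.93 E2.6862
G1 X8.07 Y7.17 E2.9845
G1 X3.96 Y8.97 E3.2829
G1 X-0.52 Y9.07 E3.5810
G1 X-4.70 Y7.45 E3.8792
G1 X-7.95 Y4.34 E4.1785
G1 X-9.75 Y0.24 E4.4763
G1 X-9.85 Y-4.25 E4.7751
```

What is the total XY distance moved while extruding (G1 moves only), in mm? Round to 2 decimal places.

71.78 mm

Sum the Euclidean lengths of each G1 segment: total = 71.78 mm.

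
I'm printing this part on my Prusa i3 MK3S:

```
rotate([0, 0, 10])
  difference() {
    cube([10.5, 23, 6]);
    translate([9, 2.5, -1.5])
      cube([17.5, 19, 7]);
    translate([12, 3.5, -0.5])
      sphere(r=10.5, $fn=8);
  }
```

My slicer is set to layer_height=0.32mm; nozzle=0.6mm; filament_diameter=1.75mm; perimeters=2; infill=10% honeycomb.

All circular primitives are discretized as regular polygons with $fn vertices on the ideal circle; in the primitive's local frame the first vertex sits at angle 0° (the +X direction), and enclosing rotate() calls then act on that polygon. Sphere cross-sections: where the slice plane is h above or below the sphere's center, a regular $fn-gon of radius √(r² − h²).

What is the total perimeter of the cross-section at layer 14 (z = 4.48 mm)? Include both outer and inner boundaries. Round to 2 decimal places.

65.40 mm

At z = 4.48 mm: the 10.5×23 cube contributes its full rectangle (perimeter 67.00 mm); the cube at (9, 2.5) is present — its section is the full 17.5×19 rectangle (perimeter 73.00 mm); the sphere at (12, 3.5): section is a regular 8-gon, circumradius = √(r²−h²) = √(10.5²−4.98²) = 9.244 (perimeter = 2·8·9.244·sin(180°/8) = 56.60 mm); After the difference (first − rest): starting from the 10.5×23 cube, the 17.5×19 cube at (9, 2.5) partially overlaps it — only the 28.50 mm² overlap (of its 332.50 mm²) is removed, clipping the outline; the r=10.5 sphere at (12, 3.5) partially overlaps it — only the 57.62 mm² overlap (of its 241.69 mm²) is removed, clipping the outline — boundary = 65.40 mm; (rotated 10° about Z; rotation is an isometry so areas/perimeters/island counts are preserved). Overall, the cross-section is a single solid region. Total boundary length (outer) = 65.40 mm.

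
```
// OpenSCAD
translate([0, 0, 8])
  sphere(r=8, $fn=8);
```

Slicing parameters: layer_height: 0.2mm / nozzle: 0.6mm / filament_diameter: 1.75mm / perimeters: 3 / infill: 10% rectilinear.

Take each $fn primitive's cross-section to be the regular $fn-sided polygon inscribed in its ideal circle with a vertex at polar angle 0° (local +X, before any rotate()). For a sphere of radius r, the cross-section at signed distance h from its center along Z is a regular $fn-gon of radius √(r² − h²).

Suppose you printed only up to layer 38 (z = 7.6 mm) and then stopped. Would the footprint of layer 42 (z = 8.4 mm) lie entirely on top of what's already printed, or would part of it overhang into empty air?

Compare the two slices. At z = 7.6: the sphere: section is a regular 8-gon, circumradius = √(r²−h²) = √(8²−0.4²) = 7.990 (area = (8/2)·7.990²·sin(360°/8) = 180.57 mm²). At z = 8.4: the r=8 sphere slices to a regular 8-gon of circumradius 7.990 (√(r²−h²) with h=0.4 from center) (area = (8/2)·7.990²·sin(360°/8) = 180.57 mm²). Checking containment: the cross-section at z = 8.4 is a subset of the cross-section at z = 7.6.

entirely on top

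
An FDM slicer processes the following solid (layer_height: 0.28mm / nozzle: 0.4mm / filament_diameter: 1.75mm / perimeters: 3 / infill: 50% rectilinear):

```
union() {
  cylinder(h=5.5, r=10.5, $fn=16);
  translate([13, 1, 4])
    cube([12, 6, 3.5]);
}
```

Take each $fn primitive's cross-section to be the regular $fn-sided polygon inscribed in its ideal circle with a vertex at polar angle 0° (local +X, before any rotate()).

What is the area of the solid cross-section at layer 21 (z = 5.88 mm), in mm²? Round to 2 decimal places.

At z = 5.88 mm: the cylinder is absent (z outside [0, 5.5]); the cube at (13, 1) (footprint 12×6) is included at this height (area 72.00 mm²); Combining (union): only the 12×6 cube at (13, 1) is present, so the union is just that shape — area = 72.00 mm². Overall, the cross-section is a single solid region. Net area = 72.00 mm².

72.00 mm²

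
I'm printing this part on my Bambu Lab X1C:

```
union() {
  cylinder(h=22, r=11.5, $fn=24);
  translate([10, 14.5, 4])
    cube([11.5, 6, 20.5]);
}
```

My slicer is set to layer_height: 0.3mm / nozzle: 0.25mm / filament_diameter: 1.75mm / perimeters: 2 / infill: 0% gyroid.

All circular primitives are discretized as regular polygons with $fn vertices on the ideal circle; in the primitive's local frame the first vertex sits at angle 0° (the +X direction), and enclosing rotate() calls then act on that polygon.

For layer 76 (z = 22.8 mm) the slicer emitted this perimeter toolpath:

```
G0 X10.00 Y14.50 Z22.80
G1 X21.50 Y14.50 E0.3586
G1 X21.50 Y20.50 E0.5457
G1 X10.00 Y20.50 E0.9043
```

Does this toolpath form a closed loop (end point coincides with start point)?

no

Start point (G0): (10.00, 14.50). End point (last G1): the path does not return to the start — open.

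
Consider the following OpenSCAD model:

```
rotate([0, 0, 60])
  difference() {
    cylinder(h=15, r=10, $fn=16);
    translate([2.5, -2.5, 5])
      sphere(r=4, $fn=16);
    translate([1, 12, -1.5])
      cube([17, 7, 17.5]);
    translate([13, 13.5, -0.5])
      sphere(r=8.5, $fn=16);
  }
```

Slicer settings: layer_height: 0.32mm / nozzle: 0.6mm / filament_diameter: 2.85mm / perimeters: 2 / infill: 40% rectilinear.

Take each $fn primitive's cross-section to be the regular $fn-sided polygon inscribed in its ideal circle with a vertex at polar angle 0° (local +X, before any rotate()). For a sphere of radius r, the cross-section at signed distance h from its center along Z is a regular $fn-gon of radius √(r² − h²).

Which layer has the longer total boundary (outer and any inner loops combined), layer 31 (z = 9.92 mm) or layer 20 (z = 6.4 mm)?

layer 20 (z = 6.4 mm)

Layer 31 (z = 9.92): the cylinder: section is a regular 16-gon, circumradius r=10 (perimeter = 2·16·10.000·sin(180°/16) = 62.43 mm); the sphere at (2.5, -2.5) is absent (|z−center|=4.920 > r=4); the cube at (1, 12) (footprint 17×7) is included at this height (perimeter 48.00 mm); the sphere at (13, 13.5) does not reach this height (|z−center|=10.420 > r=8.5); Subtracting the remaining from the first: starting from the r=10 cylinder, the 17×7 cube at (1, 12) misses the remaining region (no effect) — boundary = 62.43 mm; (rotated 60° about Z; rotation is an isometry so areas/perimeters/island counts are preserved). So its perimeter = 62.43 mm. Layer 20 (z = 6.4): the r=10 cylinder gives a regular 16-gon of circumradius 10 (constant along its height) (perimeter = 2·16·10.000·sin(180°/16) = 62.43 mm); the sphere at (2.5, -2.5): section is a regular 16-gon, circumradius = √(r²−h²) = √(4²−1.4²) = 3.747 (perimeter = 2·16·3.747·sin(180°/16) = 23.39 mm); the cube at (1, 12) (footprint 17×7) is included at this height (perimeter 48.00 mm); the r=8.5 sphere at (13, 13.5) slices to a regular 16-gon of circumradius 4.964 (√(r²−h²) with h=6.9 from center) (perimeter = 2·16·4.964·sin(180°/16) = 30.99 mm); After the difference (first − rest): starting from the r=10 cylinder, the r=4 sphere at (2.5, -2.5) lies wholly inside it (removes its full 42.98 mm² and its 23.39 mm outline becomes a hole wall); the 17×7 cube at (1, 12) misses the remaining region (no effect); the r=8.5 sphere at (13, 13.5) misses the remaining region (no effect) — boundary (outer + 1 inner loop) = 85.82 mm; (whole slice rotated 60° about Z — lengths, areas and connectivity unchanged). So its perimeter = 85.82 mm. Layer 20 is larger (85.82 vs 62.43 mm).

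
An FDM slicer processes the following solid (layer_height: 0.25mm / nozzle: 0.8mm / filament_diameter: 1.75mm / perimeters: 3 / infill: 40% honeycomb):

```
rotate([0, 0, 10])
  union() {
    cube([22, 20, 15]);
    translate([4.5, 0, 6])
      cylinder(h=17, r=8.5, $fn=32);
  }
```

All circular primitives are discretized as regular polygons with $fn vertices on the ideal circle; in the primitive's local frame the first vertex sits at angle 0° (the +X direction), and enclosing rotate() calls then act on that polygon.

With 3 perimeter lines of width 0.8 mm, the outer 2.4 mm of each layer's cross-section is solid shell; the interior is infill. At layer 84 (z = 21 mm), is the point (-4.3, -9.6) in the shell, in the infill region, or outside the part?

At z = 21 mm: the cube does not reach this height (z outside [0, 15]); the r=8.5 cylinder at (4.5, 0) contributes a regular 32-gon of circumradius 8.5; Taking the union: only the r=8.5 cylinder at (4.5, 0) is present, so the union is just that shape — 1 connected region; (whole slice rotated 10° about Z — lengths, areas and connectivity unchanged). Overall, the cross-section is a single solid region. Undo the 10° rotation: the query point maps to (-5.902, -8.707) in the un-rotated model frame. The nearest boundary edge runs (-2.57, -4.72)→(-1.51, -6.01); distance from the point to it = 5.11 mm. The point is not inside any of the regions above, so it lies outside the cross-section (5.11 mm from the nearest boundary).

outside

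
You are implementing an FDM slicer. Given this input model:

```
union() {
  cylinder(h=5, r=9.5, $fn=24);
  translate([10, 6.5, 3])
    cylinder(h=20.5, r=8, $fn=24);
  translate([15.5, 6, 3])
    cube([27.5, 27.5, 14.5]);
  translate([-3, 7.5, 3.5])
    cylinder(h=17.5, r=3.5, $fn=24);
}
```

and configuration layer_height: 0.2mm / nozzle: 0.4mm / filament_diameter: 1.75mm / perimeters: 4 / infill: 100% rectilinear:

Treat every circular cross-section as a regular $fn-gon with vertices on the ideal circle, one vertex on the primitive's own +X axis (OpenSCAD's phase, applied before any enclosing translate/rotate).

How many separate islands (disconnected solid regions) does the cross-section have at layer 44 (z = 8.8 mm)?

2

At z = 8.8 mm: the cylinder is not intersected at this z (z outside [0, 5]); the r=8 cylinder at (10, 6.5) contributes a regular 24-gon of circumradius 8; the cube at (15.5, 6) is present — its section is the full 27.5×27.5 rectangle; the cylinder at (-3, 7.5): section is a regular 24-gon, circumradius r=3.5; Merging all regions: the regions partially overlap (shared area 10.98 mm²), so overlapping operands fuse into one piece — 2 connected regions. Overall, the cross-section has 2 separate islands. Island count = 2.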